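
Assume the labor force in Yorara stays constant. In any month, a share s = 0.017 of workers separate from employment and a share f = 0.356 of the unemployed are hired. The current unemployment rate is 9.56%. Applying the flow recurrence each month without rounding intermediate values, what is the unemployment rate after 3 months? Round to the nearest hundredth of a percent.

Unemployment rate after three months ≈ 5.79%.

With a fixed labor force, u_{t+1} = u_t + s·(1−u_t) − f·u_t = u_t·(1−s−f) + s.
Here 1−s−f = 0.627 and s = 0.017.
u_1 = 0.095600 × 0.627 + 0.017 = 0.076941.
u_2 = 0.076941 × 0.627 + 0.017 = 0.065242.
u_3 = 0.065242 × 0.627 + 0.017 = 0.057907.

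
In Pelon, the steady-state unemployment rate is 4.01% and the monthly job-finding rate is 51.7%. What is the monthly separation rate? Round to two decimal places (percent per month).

From u* = s/(s+f): s = u·f/(1−u).
s = 0.0401 × 51.7 / (1 − 0.0401) = 2.0732 / 0.9599 ≈ 2.16% per month.

Separation rate ≈ 2.16% per month.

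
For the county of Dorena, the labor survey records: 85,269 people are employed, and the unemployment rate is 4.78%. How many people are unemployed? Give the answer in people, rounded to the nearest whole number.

Let U be the number unemployed. The labor force is E + U, and U/(E+U) = 0.0478.
So U = 0.0478 × 85,269 / (1 − 0.0478) = 4075.86 / 0.9522 ≈ 4,280.

About 4,280 are unemployed.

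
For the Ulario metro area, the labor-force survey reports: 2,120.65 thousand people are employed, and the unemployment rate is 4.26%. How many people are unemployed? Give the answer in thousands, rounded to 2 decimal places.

Let U be the number unemployed. The labor force is E + U, and U/(E+U) = 0.0426.
So U = 0.0426 × 2,120.65 / (1 − 0.0426) = 90.3397 / 0.9574 ≈ 94.36 thousand.

About 94.36 thousand are unemployed.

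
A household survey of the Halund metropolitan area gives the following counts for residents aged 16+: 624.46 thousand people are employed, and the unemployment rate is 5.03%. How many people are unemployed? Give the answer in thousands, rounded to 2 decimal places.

Let U be the number unemployed. The labor force is E + U, and U/(E+U) = 0.0503.
So U = 0.0503 × 624.46 / (1 − 0.0503) = 31.4103 / 0.9497 ≈ 33.07 thousand.

About 33.07 thousand are unemployed.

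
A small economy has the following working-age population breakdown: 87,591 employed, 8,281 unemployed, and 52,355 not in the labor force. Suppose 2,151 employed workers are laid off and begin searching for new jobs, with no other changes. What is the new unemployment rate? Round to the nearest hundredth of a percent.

New unemployment rate ≈ 10.88%.

Initially, labor force = 87,591 + 8,281 = 95,872, so u = 8,281/95,872 = 8.64%.
After the change, employed falls and unemployed rises by 2,151; labor force unchanged → E = 85,440, U = 10,432, labor force = 95,872.
New unemployment rate = 10,432 / 95,872 = 10.88%.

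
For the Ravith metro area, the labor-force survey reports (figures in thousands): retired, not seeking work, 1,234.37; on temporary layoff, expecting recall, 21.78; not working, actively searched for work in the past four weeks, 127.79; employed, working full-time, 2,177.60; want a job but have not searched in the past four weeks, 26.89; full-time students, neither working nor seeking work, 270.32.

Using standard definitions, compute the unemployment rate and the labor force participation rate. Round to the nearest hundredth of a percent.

Employed = 2,177.60 thousand.
Unemployed = 21.78 + 127.79 = 149.57 thousand (jobless and actively searching, or on temporary layoff).
Labor force = 2,177.60 + 149.57 = 2,327.17 thousand.
Not in labor force = 1,234.37 + 26.89 + 270.32 = 1,531.58 thousand (those not working and not actively searching are outside the labor force — including those who want a job but have given up searching).
Civilian working-age population = 2,327.17 + 1,531.58 = 3,858.75 thousand.
Unemployment rate = 149.57 / 2,327.17 = 6.43%.
Labor force participation rate = 2,327.17 / 3,858.75 = 60.31%.

Unemployment rate ≈ 6.43%; labor force participation rate ≈ 60.31%.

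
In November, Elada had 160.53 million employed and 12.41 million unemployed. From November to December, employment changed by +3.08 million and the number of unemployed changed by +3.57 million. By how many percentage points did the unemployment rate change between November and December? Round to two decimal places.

November: labor force = 160.53 + 12.41 = 172.94; u = 12.41/172.94 = 7.18%.
December: labor force = 163.61 + 15.98 = 179.59; u = 15.98/179.59 = 8.90%.
Change = 8.90% − 7.18% = +1.72 pp.

The unemployment rate changed by +1.72 percentage points.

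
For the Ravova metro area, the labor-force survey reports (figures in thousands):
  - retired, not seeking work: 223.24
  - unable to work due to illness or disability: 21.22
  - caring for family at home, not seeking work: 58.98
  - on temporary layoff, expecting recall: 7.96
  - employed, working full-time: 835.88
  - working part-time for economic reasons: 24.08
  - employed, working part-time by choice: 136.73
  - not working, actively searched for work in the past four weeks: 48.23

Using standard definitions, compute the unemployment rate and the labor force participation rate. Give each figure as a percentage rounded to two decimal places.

Unemployment rate ≈ 5.34%; labor force participation rate ≈ 77.63%.

Employed = 835.88 + 24.08 + 136.73 = 996.69 thousand (anyone who worked, including part-time for economic reasons, counts as employed).
Unemployed = 7.96 + 48.23 = 56.19 thousand (jobless and actively searching, or on temporary layoff).
Labor force = 996.69 + 56.19 = 1,052.88 thousand.
Not in labor force = 223.24 + 21.22 + 58.98 = 303.44 thousand (those not working and not actively searching are outside the labor force).
Civilian working-age population = 1,052.88 + 303.44 = 1,356.32 thousand.
Unemployment rate = 56.19 / 1,052.88 = 5.34%.
Labor force participation rate = 1,052.88 / 1,356.32 = 77.63%.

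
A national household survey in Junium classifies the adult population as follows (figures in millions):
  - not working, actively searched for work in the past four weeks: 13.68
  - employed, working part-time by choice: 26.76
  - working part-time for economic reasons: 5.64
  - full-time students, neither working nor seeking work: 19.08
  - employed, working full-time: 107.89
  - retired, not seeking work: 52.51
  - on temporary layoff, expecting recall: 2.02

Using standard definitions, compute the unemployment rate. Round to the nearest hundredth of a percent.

Employed = 26.76 + 5.64 + 107.89 = 140.29 million (anyone who worked, including part-time for economic reasons, counts as employed).
Unemployed = 13.68 + 2.02 = 15.70 million (jobless and actively searching, or on temporary layoff).
Labor force = 140.29 + 15.70 = 155.99 million.
Unemployment rate = 15.70 / 155.99 = 10.06%.

Unemployment rate ≈ 10.06%.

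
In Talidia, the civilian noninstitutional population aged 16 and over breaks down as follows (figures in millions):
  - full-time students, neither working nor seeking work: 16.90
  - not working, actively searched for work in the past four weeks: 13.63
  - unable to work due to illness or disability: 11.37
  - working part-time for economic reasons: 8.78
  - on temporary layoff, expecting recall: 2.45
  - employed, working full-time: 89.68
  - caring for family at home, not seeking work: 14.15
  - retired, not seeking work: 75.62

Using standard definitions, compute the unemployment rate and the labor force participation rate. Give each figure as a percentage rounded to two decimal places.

Employed = 8.78 + 89.68 = 98.46 million (anyone who worked, including part-time for economic reasons, counts as employed).
Unemployed = 13.63 + 2.45 = 16.08 million (jobless and actively searching, or on temporary layoff).
Labor force = 98.46 + 16.08 = 114.54 million.
Not in labor force = 16.90 + 11.37 + 14.15 + 75.62 = 118.04 million (those not working and not actively searching are outside the labor force).
Civilian working-age population = 114.54 + 118.04 = 232.58 million.
Unemployment rate = 16.08 / 114.54 = 14.04%.
Labor force participation rate = 114.54 / 232.58 = 49.25%.

Unemployment rate ≈ 14.04%; labor force participation rate ≈ 49.25%.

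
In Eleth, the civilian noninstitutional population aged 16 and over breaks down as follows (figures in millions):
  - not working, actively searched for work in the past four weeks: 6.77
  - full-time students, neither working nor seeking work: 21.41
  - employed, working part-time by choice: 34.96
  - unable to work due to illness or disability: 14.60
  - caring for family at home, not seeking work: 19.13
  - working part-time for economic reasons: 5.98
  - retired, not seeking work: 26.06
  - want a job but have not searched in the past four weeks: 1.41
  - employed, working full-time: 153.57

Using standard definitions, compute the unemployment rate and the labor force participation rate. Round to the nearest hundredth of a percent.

Employed = 34.96 + 5.98 + 153.57 = 194.51 million (anyone who worked, including part-time for economic reasons, counts as employed).
Unemployed = 6.77 million.
Labor force = 194.51 + 6.77 = 201.28 million.
Not in labor force = 21.41 + 14.60 + 19.13 + 26.06 + 1.41 = 82.61 million (those not working and not actively searching are outside the labor force — including those who want a job but have given up searching).
Civilian working-age population = 201.28 + 82.61 = 283.89 million.
Unemployment rate = 6.77 / 201.28 = 3.36%.
Labor force participation rate = 201.28 / 283.89 = 70.90%.

Unemployment rate ≈ 3.36%; labor force participation rate ≈ 70.90%.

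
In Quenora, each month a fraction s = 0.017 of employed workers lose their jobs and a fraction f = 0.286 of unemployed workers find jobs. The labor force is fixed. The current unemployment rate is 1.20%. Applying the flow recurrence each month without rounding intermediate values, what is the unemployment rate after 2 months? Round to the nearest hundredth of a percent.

Unemployment rate after two months ≈ 3.47%.

With a fixed labor force, u_{t+1} = u_t + s·(1−u_t) − f·u_t = u_t·(1−s−f) + s.
Here 1−s−f = 0.697 and s = 0.017.
u_1 = 0.012000 × 0.697 + 0.017 = 0.025364.
u_2 = 0.025364 × 0.697 + 0.017 = 0.034679.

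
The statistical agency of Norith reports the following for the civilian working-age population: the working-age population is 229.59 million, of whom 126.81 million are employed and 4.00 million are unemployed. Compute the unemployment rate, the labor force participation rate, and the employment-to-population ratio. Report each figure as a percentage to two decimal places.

Unemployment rate ≈ 3.06%; labor force participation rate ≈ 56.98%; employment-population ratio ≈ 55.23%.

Labor force = employed + unemployed = 126.81 + 4.00 = 130.81 million.
Unemployment rate = 4.00 / 130.81 = 3.06%.
Labor force participation rate = 130.81 / 229.59 = 56.98%.
Employment-population ratio = 126.81 / 229.59 = 55.23%.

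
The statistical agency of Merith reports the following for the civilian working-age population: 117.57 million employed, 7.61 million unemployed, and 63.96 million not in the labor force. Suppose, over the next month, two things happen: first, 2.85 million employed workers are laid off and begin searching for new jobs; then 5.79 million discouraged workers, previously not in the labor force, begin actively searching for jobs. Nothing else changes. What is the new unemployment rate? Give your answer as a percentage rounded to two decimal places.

Initially, labor force = 117.57 + 7.61 = 125.18 million, so u = 7.61/125.18 = 6.08%.
After the first change, employed falls and unemployed rises by 2.85; labor force unchanged → E = 114.72, U = 10.46, labor force = 125.18 million.
After the second change, unemployed and labor force both rise by 5.79 → E = 114.72, U = 16.25, labor force = 130.97 million.
New unemployment rate = 16.25 / 130.97 = 12.41%.

New unemployment rate ≈ 12.41%.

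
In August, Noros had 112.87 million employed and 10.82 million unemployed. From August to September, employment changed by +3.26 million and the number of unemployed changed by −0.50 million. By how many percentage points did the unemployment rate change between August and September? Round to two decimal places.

The unemployment rate changed by −0.59 percentage points.

August: labor force = 112.87 + 10.82 = 123.69; u = 10.82/123.69 = 8.75%.
September: labor force = 116.13 + 10.32 = 126.45; u = 10.32/126.45 = 8.16%.
Change = 8.16% − 8.75% = −0.59 pp.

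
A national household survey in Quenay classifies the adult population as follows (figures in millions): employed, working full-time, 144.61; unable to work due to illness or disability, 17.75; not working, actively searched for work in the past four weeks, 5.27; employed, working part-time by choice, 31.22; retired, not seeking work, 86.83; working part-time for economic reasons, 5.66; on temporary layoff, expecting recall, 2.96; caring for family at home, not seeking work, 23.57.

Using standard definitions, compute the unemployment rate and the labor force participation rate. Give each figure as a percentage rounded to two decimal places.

Unemployment rate ≈ 4.34%; labor force participation rate ≈ 59.68%.

Employed = 144.61 + 31.22 + 5.66 = 181.49 million (anyone who worked, including part-time for economic reasons, counts as employed).
Unemployed = 5.27 + 2.96 = 8.23 million (jobless and actively searching, or on temporary layoff).
Labor force = 181.49 + 8.23 = 189.72 million.
Not in labor force = 17.75 + 86.83 + 23.57 = 128.15 million (those not working and not actively searching are outside the labor force).
Civilian working-age population = 189.72 + 128.15 = 317.87 million.
Unemployment rate = 8.23 / 189.72 = 4.34%.
Labor force participation rate = 189.72 / 317.87 = 59.68%.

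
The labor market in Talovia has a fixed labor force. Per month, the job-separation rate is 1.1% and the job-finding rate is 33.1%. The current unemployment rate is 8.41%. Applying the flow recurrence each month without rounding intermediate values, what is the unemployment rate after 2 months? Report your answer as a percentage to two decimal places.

With a fixed labor force, u_{t+1} = u_t + s·(1−u_t) − f·u_t = u_t·(1−s−f) + s.
Here 1−s−f = 0.658 and s = 0.011.
u_1 = 0.084100 × 0.658 + 0.011 = 0.066338.
u_2 = 0.066338 × 0.658 + 0.011 = 0.054650.

Unemployment rate after two months ≈ 5.47%.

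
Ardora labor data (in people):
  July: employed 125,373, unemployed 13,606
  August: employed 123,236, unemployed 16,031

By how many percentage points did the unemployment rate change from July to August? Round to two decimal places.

The unemployment rate changed by +1.72 percentage points.

July: labor force = 125,373 + 13,606 = 138,979; u = 13,606/138,979 = 9.79%.
August: labor force = 123,236 + 16,031 = 139,267; u = 16,031/139,267 = 11.51%.
Change = 11.51% − 9.79% = +1.72 pp.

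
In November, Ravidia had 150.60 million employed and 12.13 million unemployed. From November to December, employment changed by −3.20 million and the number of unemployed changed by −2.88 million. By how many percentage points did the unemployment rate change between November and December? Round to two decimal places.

The unemployment rate changed by −1.55 percentage points.

November: labor force = 150.60 + 12.13 = 162.73; u = 12.13/162.73 = 7.45%.
December: labor force = 147.40 + 9.25 = 156.65; u = 9.25/156.65 = 5.90%.
Change = 5.90% − 7.45% = −1.55 pp.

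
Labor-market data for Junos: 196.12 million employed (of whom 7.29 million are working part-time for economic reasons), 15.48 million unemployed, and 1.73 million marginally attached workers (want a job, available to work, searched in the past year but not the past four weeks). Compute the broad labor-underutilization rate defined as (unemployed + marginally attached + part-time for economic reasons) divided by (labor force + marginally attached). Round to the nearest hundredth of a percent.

Broad underutilization rate ≈ 11.48%.

Labor force = 196.12 + 15.48 = 211.60 million.
Numerator = 15.48 + 1.73 + 7.29 = 24.50 million.
Denominator = 211.60 + 1.73 = 213.33 million.
Broad rate = 24.50 / 213.33 = 11.48%.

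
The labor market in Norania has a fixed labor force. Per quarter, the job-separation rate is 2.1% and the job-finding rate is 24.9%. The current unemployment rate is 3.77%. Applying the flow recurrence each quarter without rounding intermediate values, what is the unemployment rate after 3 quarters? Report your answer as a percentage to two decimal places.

With a fixed labor force, u_{t+1} = u_t + s·(1−u_t) − f·u_t = u_t·(1−s−f) + s.
Here 1−s−f = 0.730 and s = 0.021.
u_1 = 0.037700 × 0.730 + 0.021 = 0.048521.
u_2 = 0.048521 × 0.730 + 0.021 = 0.056420.
u_3 = 0.056420 × 0.730 + 0.021 = 0.062187.

Unemployment rate after three quarters ≈ 6.22%.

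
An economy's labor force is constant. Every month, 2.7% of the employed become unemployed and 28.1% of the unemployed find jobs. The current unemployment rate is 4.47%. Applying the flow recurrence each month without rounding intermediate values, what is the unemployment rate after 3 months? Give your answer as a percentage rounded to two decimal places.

Unemployment rate after three months ≈ 7.34%.

With a fixed labor force, u_{t+1} = u_t + s·(1−u_t) − f·u_t = u_t·(1−s−f) + s.
Here 1−s−f = 0.692 and s = 0.027.
u_1 = 0.044700 × 0.692 + 0.027 = 0.057932.
u_2 = 0.057932 × 0.692 + 0.027 = 0.067089.
u_3 = 0.067089 × 0.692 + 0.027 = 0.073426.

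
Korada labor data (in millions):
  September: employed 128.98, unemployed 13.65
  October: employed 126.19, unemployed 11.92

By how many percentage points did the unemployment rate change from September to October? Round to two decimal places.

The unemployment rate changed by −0.94 percentage points.

September: labor force = 128.98 + 13.65 = 142.63; u = 13.65/142.63 = 9.57%.
October: labor force = 126.19 + 11.92 = 138.11; u = 11.92/138.11 = 8.63%.
Change = 8.63% − 9.57% = −0.94 pp.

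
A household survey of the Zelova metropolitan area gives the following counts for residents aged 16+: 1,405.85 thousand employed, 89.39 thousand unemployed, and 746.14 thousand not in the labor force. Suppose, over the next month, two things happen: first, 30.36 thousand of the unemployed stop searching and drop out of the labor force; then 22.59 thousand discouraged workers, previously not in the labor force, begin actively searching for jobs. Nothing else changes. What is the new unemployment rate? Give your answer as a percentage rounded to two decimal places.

New unemployment rate ≈ 5.49%.

Initially, labor force = 1,405.85 + 89.39 = 1,495.24 thousand, so u = 89.39/1,495.24 = 5.98%.
After the first change, unemployed and labor force both fall by 30.36 → E = 1,405.85, U = 59.03, labor force = 1,464.88 thousand.
After the second change, unemployed and labor force both rise by 22.59 → E = 1,405.85, U = 81.62, labor force = 1,487.47 thousand.
New unemployment rate = 81.62 / 1,487.47 = 5.49%.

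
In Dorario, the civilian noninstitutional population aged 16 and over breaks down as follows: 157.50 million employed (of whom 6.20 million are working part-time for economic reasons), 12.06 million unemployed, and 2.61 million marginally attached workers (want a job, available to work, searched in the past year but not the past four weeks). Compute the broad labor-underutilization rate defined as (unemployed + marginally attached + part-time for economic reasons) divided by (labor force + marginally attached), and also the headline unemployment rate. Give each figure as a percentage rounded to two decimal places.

Labor force = 157.50 + 12.06 = 169.56 million.
Numerator = 12.06 + 2.61 + 6.20 = 20.87 million.
Denominator = 169.56 + 2.61 = 172.17 million.
Broad rate = 20.87 / 172.17 = 12.12%.
Headline unemployment rate = 12.06 / 169.56 = 7.11%.

Broad underutilization rate ≈ 12.12%; headline unemployment rate ≈ 7.11%.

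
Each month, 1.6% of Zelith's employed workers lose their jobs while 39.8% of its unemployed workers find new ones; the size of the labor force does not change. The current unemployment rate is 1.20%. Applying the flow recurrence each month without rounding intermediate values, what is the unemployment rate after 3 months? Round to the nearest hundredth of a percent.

With a fixed labor force, u_{t+1} = u_t + s·(1−u_t) − f·u_t = u_t·(1−s−f) + s.
Here 1−s−f = 0.586 and s = 0.016.
u_1 = 0.012000 × 0.586 + 0.016 = 0.023032.
u_2 = 0.023032 × 0.586 + 0.016 = 0.029497.
u_3 = 0.029497 × 0.586 + 0.016 = 0.033285.

Unemployment rate after three months ≈ 3.33%.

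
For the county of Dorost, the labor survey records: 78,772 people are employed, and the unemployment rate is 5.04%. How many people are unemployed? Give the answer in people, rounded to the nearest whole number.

Let U be the number unemployed. The labor force is E + U, and U/(E+U) = 0.0504.
So U = 0.0504 × 78,772 / (1 − 0.0504) = 3970.11 / 0.9496 ≈ 4,181.

About 4,181 are unemployed.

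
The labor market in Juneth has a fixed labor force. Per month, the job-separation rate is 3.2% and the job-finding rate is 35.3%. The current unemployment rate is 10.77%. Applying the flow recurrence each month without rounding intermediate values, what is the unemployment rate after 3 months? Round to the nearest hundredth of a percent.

Unemployment rate after three months ≈ 8.88%.

With a fixed labor force, u_{t+1} = u_t + s·(1−u_t) − f·u_t = u_t·(1−s−f) + s.
Here 1−s−f = 0.615 and s = 0.032.
u_1 = 0.107700 × 0.615 + 0.032 = 0.098236.
u_2 = 0.098236 × 0.615 + 0.032 = 0.092415.
u_3 = 0.092415 × 0.615 + 0.032 = 0.088835.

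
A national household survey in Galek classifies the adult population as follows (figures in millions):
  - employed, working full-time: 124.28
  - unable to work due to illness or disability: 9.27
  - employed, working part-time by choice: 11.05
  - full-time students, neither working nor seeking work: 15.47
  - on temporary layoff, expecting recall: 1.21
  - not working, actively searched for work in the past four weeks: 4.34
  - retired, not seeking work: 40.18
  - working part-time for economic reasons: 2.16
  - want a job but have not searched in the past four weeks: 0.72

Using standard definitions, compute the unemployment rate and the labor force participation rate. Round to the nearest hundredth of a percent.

Unemployment rate ≈ 3.88%; labor force participation rate ≈ 68.55%.

Employed = 124.28 + 11.05 + 2.16 = 137.49 million (anyone who worked, including part-time for economic reasons, counts as employed).
Unemployed = 1.21 + 4.34 = 5.55 million (jobless and actively searching, or on temporary layoff).
Labor force = 137.49 + 5.55 = 143.04 million.
Not in labor force = 9.27 + 15.47 + 40.18 + 0.72 = 65.64 million (those not working and not actively searching are outside the labor force — including those who want a job but have given up searching).
Civilian working-age population = 143.04 + 65.64 = 208.68 million.
Unemployment rate = 5.55 / 143.04 = 3.88%.
Labor force participation rate = 143.04 / 208.68 = 68.55%.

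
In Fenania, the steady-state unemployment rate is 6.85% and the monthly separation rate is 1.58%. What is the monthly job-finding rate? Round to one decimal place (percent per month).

From u* = s/(s+f): f = s·(1−u)/u.
f = 1.58 × (1 − 0.0685) / 0.0685 = 1.4718 / 0.0685 ≈ 21.5% per month.

Job-finding rate ≈ 21.5% per month.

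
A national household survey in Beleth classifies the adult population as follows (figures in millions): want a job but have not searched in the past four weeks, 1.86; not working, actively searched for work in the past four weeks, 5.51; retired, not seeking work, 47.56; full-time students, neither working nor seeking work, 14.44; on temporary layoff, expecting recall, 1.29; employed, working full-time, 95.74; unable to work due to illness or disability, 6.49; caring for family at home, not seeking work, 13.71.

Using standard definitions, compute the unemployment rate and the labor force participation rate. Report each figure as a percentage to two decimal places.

Unemployment rate ≈ 6.63%; labor force participation rate ≈ 54.95%.

Employed = 95.74 million.
Unemployed = 5.51 + 1.29 = 6.80 million (jobless and actively searching, or on temporary layoff).
Labor force = 95.74 + 6.80 = 102.54 million.
Not in labor force = 1.86 + 47.56 + 14.44 + 6.49 + 13.71 = 84.06 million (those not working and not actively searching are outside the labor force — including those who want a job but have given up searching).
Civilian working-age population = 102.54 + 84.06 = 186.60 million.
Unemployment rate = 6.80 / 102.54 = 6.63%.
Labor force participation rate = 102.54 / 186.60 = 54.95%.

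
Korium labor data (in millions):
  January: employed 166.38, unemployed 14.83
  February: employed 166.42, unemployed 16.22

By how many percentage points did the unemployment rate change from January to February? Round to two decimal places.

The unemployment rate changed by +0.70 percentage points.

January: labor force = 166.38 + 14.83 = 181.21; u = 14.83/181.21 = 8.18%.
February: labor force = 166.42 + 16.22 = 182.64; u = 16.22/182.64 = 8.88%.
Change = 8.88% − 8.18% = +0.70 pp.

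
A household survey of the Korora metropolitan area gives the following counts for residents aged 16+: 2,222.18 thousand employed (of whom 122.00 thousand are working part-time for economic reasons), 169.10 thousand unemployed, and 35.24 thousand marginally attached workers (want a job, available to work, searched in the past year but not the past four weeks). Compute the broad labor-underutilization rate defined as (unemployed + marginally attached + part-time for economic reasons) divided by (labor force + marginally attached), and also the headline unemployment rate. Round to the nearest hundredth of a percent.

Labor force = 2,222.18 + 169.10 = 2,391.28 thousand.
Numerator = 169.10 + 35.24 + 122.00 = 326.34 thousand.
Denominator = 2,391.28 + 35.24 = 2,426.52 thousand.
Broad rate = 326.34 / 2,426.52 = 13.45%.
Headline unemployment rate = 169.10 / 2,391.28 = 7.07%.

Broad underutilization rate ≈ 13.45%; headline unemployment rate ≈ 7.07%.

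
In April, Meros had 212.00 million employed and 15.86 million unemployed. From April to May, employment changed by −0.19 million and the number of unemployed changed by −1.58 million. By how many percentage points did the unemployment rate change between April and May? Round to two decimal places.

April: labor force = 212.00 + 15.86 = 227.86; u = 15.86/227.86 = 6.96%.
May: labor force = 211.81 + 14.28 = 226.09; u = 14.28/226.09 = 6.32%.
Change = 6.32% − 6.96% = −0.64 pp.

The unemployment rate changed by −0.64 percentage points.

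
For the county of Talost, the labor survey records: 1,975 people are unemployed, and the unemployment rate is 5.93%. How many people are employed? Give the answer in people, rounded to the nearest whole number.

About 31,330 are employed.

Labor force = U / u = 1,975 / 0.0593 ≈ 33,305.
Employed = labor force − unemployed = 33,305 − 1,975 = 31,330.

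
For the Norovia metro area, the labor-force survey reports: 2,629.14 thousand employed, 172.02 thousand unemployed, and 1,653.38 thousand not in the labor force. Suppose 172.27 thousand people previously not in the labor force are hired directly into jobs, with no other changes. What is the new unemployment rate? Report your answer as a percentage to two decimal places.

New unemployment rate ≈ 5.79%.

Initially, labor force = 2,629.14 + 172.02 = 2,801.16 thousand, so u = 172.02/2,801.16 = 6.14%.
After the change, employed and labor force both rise by 172.27; unemployed unchanged → E = 2,801.41, U = 172.02, labor force = 2,973.43 thousand.
New unemployment rate = 172.02 / 2,973.43 = 5.79%.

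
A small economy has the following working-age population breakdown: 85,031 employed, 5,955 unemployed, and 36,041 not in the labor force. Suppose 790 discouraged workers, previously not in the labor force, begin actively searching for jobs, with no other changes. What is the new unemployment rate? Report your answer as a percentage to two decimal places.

New unemployment rate ≈ 7.35%.

Initially, labor force = 85,031 + 5,955 = 90,986, so u = 5,955/90,986 = 6.54%.
After the change, unemployed and labor force both rise by 790 → E = 85,031, U = 6,745, labor force = 91,776.
New unemployment rate = 6,745 / 91,776 = 7.35%.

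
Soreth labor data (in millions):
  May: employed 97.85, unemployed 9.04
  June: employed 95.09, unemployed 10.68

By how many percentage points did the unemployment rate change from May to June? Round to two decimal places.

The unemployment rate changed by +1.64 percentage points.

May: labor force = 97.85 + 9.04 = 106.89; u = 9.04/106.89 = 8.46%.
June: labor force = 95.09 + 10.68 = 105.77; u = 10.68/105.77 = 10.10%.
Change = 10.10% − 8.46% = +1.64 pp.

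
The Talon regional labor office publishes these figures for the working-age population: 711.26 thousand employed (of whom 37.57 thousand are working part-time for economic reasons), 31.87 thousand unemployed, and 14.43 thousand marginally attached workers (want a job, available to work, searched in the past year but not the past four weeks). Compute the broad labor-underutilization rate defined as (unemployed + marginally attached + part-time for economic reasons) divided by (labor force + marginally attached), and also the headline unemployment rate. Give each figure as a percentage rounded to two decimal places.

Labor force = 711.26 + 31.87 = 743.13 thousand.
Numerator = 31.87 + 14.43 + 37.57 = 83.87 thousand.
Denominator = 743.13 + 14.43 = 757.56 thousand.
Broad rate = 83.87 / 757.56 = 11.07%.
Headline unemployment rate = 31.87 / 743.13 = 4.29%.

Broad underutilization rate ≈ 11.07%; headline unemployment rate ≈ 4.29%.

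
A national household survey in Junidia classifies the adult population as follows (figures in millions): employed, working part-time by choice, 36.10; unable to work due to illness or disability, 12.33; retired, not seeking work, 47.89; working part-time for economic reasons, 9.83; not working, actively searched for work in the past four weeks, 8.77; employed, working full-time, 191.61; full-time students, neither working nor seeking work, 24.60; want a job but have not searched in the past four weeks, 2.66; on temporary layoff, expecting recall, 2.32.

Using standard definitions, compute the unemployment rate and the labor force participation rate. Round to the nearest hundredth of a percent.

Employed = 36.10 + 9.83 + 191.61 = 237.54 million (anyone who worked, including part-time for economic reasons, counts as employed).
Unemployed = 8.77 + 2.32 = 11.09 million (jobless and actively searching, or on temporary layoff).
Labor force = 237.54 + 11.09 = 248.63 million.
Not in labor force = 12.33 + 47.89 + 24.60 + 2.66 = 87.48 million (those not working and not actively searching are outside the labor force — including those who want a job but have given up searching).
Civilian working-age population = 248.63 + 87.48 = 336.11 million.
Unemployment rate = 11.09 / 248.63 = 4.46%.
Labor force participation rate = 248.63 / 336.11 = 73.97%.

Unemployment rate ≈ 4.46%; labor force participation rate ≈ 73.97%.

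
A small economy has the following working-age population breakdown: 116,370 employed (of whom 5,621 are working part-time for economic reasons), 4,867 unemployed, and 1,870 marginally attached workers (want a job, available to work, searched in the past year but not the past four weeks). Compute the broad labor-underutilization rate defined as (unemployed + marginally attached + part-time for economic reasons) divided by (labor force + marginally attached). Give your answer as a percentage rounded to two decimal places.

Labor force = 116,370 + 4,867 = 121,237.
Numerator = 4,867 + 1,870 + 5,621 = 12,358.
Denominator = 121,237 + 1,870 = 123,107.
Broad rate = 12,358 / 123,107 = 10.04%.

Broad underutilization rate ≈ 10.04%.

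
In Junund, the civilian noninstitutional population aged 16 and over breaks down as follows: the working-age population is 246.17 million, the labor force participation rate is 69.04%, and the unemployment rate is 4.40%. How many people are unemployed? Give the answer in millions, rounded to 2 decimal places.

Labor force = 0.6904 × 246.17 = 169.96 million.
Unemployed = 0.0440 × 169.96 ≈ 7.48 million.

About 7.48 million are unemployed.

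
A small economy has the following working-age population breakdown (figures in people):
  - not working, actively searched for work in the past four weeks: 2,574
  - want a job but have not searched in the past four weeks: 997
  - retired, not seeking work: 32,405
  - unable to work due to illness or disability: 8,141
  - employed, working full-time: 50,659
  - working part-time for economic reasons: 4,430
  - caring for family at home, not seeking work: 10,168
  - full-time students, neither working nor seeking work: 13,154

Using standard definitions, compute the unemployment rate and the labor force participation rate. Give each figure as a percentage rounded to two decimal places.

Unemployment rate ≈ 4.46%; labor force participation rate ≈ 47.06%.

Employed = 50,659 + 4,430 = 55,089 (anyone who worked, including part-time for economic reasons, counts as employed).
Unemployed = 2,574.
Labor force = 55,089 + 2,574 = 57,663.
Not in labor force = 997 + 32,405 + 8,141 + 10,168 + 13,154 = 64,865 (those not working and not actively searching are outside the labor force — including those who want a job but have given up searching).
Civilian working-age population = 57,663 + 64,865 = 122,528.
Unemployment rate = 2,574 / 57,663 = 4.46%.
Labor force participation rate = 57,663 / 122,528 = 47.06%.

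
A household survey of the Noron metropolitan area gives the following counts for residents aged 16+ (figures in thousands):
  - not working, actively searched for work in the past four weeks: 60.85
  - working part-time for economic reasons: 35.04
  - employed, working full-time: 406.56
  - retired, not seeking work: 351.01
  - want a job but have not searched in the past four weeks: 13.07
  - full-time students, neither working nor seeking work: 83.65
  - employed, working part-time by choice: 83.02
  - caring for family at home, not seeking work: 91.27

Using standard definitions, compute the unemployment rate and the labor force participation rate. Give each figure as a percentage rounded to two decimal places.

Employed = 35.04 + 406.56 + 83.02 = 524.62 thousand (anyone who worked, including part-time for economic reasons, counts as employed).
Unemployed = 60.85 thousand.
Labor force = 524.62 + 60.85 = 585.47 thousand.
Not in labor force = 351.01 + 13.07 + 83.65 + 91.27 = 539.00 thousand (those not working and not actively searching are outside the labor force — including those who want a job but have given up searching).
Civilian working-age population = 585.47 + 539.00 = 1,124.47 thousand.
Unemployment rate = 60.85 / 585.47 = 10.39%.
Labor force participation rate = 585.47 / 1,124.47 = 52.07%.

Unemployment rate ≈ 10.39%; labor force participation rate ≈ 52.07%.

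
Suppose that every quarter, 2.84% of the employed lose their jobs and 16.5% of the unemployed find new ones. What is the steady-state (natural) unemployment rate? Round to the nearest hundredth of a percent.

Steady-state unemployment rate ≈ 14.68%.

At steady state the flows balance: s·E = f·U, so U/(E+U) = s/(s+f).
u* = 2.84 / (2.84 + 16.5) = 2.84 / 19.34 = 14.68%.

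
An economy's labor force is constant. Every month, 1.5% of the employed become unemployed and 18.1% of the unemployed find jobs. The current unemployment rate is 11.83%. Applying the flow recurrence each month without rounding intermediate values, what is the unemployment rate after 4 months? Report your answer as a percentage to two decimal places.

With a fixed labor force, u_{t+1} = u_t + s·(1−u_t) − f·u_t = u_t·(1−s−f) + s.
Here 1−s−f = 0.804 and s = 0.015.
u_1 = 0.118300 × 0.804 + 0.015 = 0.110113.
u_2 = 0.110113 × 0.804 + 0.015 = 0.103531.
u_3 = 0.103531 × 0.804 + 0.015 = 0.098239.
u_4 = 0.098239 × 0.804 + 0.015 = 0.093984.

Unemployment rate after four months ≈ 9.40%.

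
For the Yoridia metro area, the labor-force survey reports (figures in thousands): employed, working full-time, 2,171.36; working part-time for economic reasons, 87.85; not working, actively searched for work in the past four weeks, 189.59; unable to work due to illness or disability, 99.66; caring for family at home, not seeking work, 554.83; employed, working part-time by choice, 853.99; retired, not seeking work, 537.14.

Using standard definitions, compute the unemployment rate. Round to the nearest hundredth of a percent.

Unemployment rate ≈ 5.74%.

Employed = 2,171.36 + 87.85 + 853.99 = 3,113.20 thousand (anyone who worked, including part-time for economic reasons, counts as employed).
Unemployed = 189.59 thousand.
Labor force = 3,113.20 + 189.59 = 3,302.79 thousand.
Unemployment rate = 189.59 / 3,302.79 = 5.74%.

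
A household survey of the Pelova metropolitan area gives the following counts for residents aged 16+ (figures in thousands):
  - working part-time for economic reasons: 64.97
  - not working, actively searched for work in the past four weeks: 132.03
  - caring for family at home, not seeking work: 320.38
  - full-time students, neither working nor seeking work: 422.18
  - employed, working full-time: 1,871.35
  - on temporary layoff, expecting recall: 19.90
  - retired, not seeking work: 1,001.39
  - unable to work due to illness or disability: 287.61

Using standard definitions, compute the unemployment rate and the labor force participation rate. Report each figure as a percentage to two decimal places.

Employed = 64.97 + 1,871.35 = 1,936.32 thousand (anyone who worked, including part-time for economic reasons, counts as employed).
Unemployed = 132.03 + 19.90 = 151.93 thousand (jobless and actively searching, or on temporary layoff).
Labor force = 1,936.32 + 151.93 = 2,088.25 thousand.
Not in labor force = 320.38 + 422.18 + 1,001.39 + 287.61 = 2,031.56 thousand (those not working and not actively searching are outside the labor force).
Civilian working-age population = 2,088.25 + 2,031.56 = 4,119.81 thousand.
Unemployment rate = 151.93 / 2,088.25 = 7.28%.
Labor force participation rate = 2,088.25 / 4,119.81 = 50.69%.

Unemployment rate ≈ 7.28%; labor force participation rate ≈ 50.69%.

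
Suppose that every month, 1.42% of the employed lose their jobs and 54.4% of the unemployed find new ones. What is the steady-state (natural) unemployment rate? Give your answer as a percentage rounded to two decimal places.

At steady state the flows balance: s·E = f·U, so U/(E+U) = s/(s+f).
u* = 1.42 / (1.42 + 54.4) = 1.42 / 55.82 = 2.54%.

Steady-state unemployment rate ≈ 2.54%.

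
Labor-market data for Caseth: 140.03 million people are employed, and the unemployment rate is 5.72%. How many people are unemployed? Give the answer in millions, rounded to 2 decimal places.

About 8.50 million are unemployed.

Let U be the number unemployed. The labor force is E + U, and U/(E+U) = 0.0572.
So U = 0.0572 × 140.03 / (1 − 0.0572) = 8.0097 / 0.9428 ≈ 8.50 million.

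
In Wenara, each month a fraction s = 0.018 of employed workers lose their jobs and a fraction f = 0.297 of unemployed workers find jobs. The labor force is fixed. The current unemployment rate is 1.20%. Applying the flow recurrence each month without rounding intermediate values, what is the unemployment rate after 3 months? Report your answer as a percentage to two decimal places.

Unemployment rate after three months ≈ 4.26%.

With a fixed labor force, u_{t+1} = u_t + s·(1−u_t) − f·u_t = u_t·(1−s−f) + s.
Here 1−s−f = 0.685 and s = 0.018.
u_1 = 0.012000 × 0.685 + 0.018 = 0.026220.
u_2 = 0.026220 × 0.685 + 0.018 = 0.035961.
u_3 = 0.035961 × 0.685 + 0.018 = 0.042633.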